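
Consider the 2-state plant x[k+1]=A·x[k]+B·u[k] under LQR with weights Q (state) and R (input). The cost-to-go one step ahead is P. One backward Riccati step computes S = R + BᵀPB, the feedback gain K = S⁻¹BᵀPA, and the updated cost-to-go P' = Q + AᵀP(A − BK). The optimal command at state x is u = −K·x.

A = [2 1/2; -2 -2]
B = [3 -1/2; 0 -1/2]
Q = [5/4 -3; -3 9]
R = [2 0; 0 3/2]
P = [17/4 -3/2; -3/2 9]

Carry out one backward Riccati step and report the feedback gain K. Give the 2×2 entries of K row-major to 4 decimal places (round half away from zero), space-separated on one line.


BᵀP = [12.7500 -4.5000; -1.3750 -3.7500]
S = R + BᵀPB = [2 0; 0 3/2] + [38.2500 -4.1250; -4.1250 2.5625] = [40.2500 -4.1250; -4.1250 4.0625]
BᵀPA = [34.5000 15.3750; 4.7500 6.8125]
K = S⁻¹·BᵀPA = [1.0904 0.6182; 2.2765 2.3046]
A−BK = [-0.1331 -0.2022; -0.8618 -0.8477]
AᵀP(A−BK) = [16.5666 15.4761; 15.4761 14.8579]
P' = Q + AᵀP(A−BK) = [17.8166 12.4761; 12.4761 23.8579]
tr(P') = 41.6745

1.0904 0.6182 2.2765 2.3046


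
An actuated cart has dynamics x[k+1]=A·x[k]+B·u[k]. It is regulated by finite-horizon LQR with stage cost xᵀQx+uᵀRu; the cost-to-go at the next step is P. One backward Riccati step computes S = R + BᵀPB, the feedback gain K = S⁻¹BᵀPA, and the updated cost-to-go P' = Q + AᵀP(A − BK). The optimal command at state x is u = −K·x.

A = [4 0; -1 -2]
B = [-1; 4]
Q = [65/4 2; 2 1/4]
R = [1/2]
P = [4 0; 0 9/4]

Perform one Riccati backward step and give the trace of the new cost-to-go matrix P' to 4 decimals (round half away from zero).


68.3179

BᵀP = [-4.0000 9.0000]
S = R + BᵀPB = [1/2] + [40.0000] = [40.5000]
BᵀPA = [-25.0000 -18.0000]
K = S⁻¹·BᵀPA = [-0.6173 -0.4444]
A−BK = [3.3827 -0.4444; 1.4691 -0.2222]
AᵀP(A−BK) = [50.8179 -6.6111; -6.6111 1.0000]
P' = Q + AᵀP(A−BK) = [67.0679 -4.6111; -4.6111 1.2500]
tr(P') = 68.3179


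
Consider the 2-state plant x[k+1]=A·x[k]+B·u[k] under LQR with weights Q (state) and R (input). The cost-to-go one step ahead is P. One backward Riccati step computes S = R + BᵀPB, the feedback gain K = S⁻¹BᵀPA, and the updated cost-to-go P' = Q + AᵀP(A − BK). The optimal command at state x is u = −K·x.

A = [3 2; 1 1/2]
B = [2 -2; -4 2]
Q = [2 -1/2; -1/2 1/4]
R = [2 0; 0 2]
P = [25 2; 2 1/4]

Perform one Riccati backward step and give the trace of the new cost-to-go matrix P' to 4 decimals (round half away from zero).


BᵀP = [42.0000 3.0000; -46.0000 -3.5000]
S = R + BᵀPB = [2 0; 0 2] + [72.0000 -78.0000; -78.0000 85.0000] = [74.0000 -78.0000; -78.0000 87.0000]
BᵀPA = [129.0000 85.5000; -141.5000 -93.7500]
K = S⁻¹·BᵀPA = [0.5254 0.3559; -1.1554 -0.7585]
A−BK = [-0.3616 -0.2288; 5.4124 3.4407]
AᵀP(A−BK) = [5.9859 3.8856; 3.8856 2.5233]
P' = Q + AᵀP(A−BK) = [7.9859 3.3856; 3.3856 2.7733]
tr(P') = 10.7592

10.7592


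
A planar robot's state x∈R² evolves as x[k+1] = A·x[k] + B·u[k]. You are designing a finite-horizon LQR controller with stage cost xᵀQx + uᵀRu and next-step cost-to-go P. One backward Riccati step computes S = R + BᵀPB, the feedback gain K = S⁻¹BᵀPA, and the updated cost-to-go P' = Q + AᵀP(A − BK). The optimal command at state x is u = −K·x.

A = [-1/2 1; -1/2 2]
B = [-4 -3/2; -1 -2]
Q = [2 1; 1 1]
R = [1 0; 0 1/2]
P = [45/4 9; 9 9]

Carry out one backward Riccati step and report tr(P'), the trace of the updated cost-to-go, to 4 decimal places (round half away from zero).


BᵀP = [-54.0000 -45.0000; -34.8750 -31.5000]
S = R + BᵀPB = [1 0; 0 1/2] + [261.0000 171.0000; 171.0000 115.3125] = [262.0000 171.0000; 171.0000 115.8125]
BᵀPA = [49.5000 -144.0000; 33.1875 -97.8750]
K = S⁻¹·BᵀPA = [0.0523 0.0541; 0.2093 -0.9250]
A−BK = [0.0233 -0.1711; -0.0291 0.2041]
AᵀP(A−BK) = [0.0262 -0.1047; -0.1047 0.5064]
P' = Q + AᵀP(A−BK) = [2.0262 0.8953; 0.8953 1.5064]
tr(P') = 3.5326

3.5326


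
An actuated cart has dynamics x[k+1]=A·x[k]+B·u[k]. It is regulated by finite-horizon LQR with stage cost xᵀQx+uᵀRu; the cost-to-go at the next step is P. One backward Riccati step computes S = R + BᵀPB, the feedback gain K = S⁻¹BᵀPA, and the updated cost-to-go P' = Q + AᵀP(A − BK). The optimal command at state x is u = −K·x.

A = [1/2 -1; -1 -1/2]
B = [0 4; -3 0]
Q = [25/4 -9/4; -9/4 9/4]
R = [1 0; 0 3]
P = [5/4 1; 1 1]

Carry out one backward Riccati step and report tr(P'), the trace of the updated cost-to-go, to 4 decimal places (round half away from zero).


8.7544

BᵀP = [-3.0000 -3.0000; 5.0000 4.0000]
S = R + BᵀPB = [1 0; 0 3] + [9.0000 -12.0000; -12.0000 20.0000] = [10.0000 -12.0000; -12.0000 23.0000]
BᵀPA = [1.5000 4.5000; -1.5000 -7.0000]
K = S⁻¹·BᵀPA = [0.1919 0.2267; 0.0349 -0.1860]
A−BK = [0.3605 -0.2558; -0.4244 0.1802]
AᵀP(A−BK) = [0.0770 0.0058; 0.0058 0.1773]
P' = Q + AᵀP(A−BK) = [6.3270 -2.2442; -2.2442 2.4273]
tr(P') = 8.7544


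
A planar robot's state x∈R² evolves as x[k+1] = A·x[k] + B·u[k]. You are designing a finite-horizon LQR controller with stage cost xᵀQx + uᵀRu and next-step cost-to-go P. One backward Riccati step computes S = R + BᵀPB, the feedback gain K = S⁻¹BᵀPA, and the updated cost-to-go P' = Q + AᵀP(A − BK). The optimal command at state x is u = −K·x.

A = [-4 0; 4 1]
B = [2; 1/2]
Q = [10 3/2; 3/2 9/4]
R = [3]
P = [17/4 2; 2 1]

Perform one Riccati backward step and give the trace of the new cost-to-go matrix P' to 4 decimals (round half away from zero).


15.9201

BᵀP = [9.5000 4.5000]
S = R + BᵀPB = [3] + [21.2500] = [24.2500]
BᵀPA = [-20.0000 4.5000]
K = S⁻¹·BᵀPA = [-0.8247 0.1856]
A−BK = [-2.3505 -0.3711; 4.4124 0.9072]
AᵀP(A−BK) = [3.5052 -0.2887; -0.2887 0.1649]
P' = Q + AᵀP(A−BK) = [13.5052 1.2113; 1.2113 2.4149]
tr(P') = 15.9201


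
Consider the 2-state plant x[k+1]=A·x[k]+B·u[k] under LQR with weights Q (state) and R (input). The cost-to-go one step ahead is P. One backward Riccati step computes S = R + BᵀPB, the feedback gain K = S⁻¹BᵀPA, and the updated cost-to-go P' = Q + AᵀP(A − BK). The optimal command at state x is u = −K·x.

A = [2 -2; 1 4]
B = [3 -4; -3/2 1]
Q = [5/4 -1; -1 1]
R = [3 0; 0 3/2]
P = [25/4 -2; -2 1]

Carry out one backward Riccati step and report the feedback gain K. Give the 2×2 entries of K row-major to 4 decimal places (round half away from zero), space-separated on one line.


BᵀP = [21.7500 -7.5000; -27.0000 9.0000]
S = R + BᵀPB = [3 0; 0 3/2] + [76.5000 -94.5000; -94.5000 117.0000] = [79.5000 -94.5000; -94.5000 118.5000]
BᵀPA = [36.0000 -73.5000; -45.0000 90.0000]
K = S⁻¹·BᵀPA = [0.0275 -0.4174; -0.3578 0.4266]
A−BK = [0.4862 0.9587; 1.3991 2.9472]
AᵀP(A−BK) = [0.9083 1.2248; 1.2248 3.9243]
P' = Q + AᵀP(A−BK) = [2.1583 0.2248; 0.2248 4.9243]
tr(P') = 7.0826

0.0275 -0.4174 -0.3578 0.4266


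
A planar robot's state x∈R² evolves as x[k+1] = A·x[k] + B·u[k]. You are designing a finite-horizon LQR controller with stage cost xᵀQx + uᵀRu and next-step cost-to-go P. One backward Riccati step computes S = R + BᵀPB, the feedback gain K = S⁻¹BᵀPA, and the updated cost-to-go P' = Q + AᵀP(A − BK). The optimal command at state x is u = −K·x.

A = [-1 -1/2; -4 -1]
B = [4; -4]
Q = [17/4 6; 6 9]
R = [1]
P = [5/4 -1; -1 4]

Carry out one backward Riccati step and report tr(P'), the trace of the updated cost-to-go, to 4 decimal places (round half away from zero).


28.6736

BᵀP = [9.0000 -20.0000]
S = R + BᵀPB = [1] + [116.0000] = [117.0000]
BᵀPA = [71.0000 15.5000]
K = S⁻¹·BᵀPA = [0.6068 0.1325]
A−BK = [-3.4274 -1.0299; -1.5726 -0.4701]
AᵀP(A−BK) = [14.1645 4.2190; 4.2190 1.2591]
P' = Q + AᵀP(A−BK) = [18.4145 10.2190; 10.2190 10.2591]
tr(P') = 28.6736


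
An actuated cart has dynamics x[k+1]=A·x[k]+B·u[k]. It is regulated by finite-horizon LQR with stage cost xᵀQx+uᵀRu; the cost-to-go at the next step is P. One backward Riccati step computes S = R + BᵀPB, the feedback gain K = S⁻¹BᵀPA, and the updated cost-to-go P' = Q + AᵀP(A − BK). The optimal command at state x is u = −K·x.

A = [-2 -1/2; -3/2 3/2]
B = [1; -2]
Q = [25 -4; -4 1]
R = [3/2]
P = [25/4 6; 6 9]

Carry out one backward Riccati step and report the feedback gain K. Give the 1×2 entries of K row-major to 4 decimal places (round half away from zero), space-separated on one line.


BᵀP = [-5.7500 -12.0000]
S = R + BᵀPB = [3/2] + [18.2500] = [19.7500]
BᵀPA = [29.5000 -15.1250]
K = S⁻¹·BᵀPA = [1.4937 -0.7658]
A−BK = [-3.4937 0.2658; 1.4873 -0.0316]
AᵀP(A−BK) = [37.1867 -4.9082; -4.9082 1.2294]
P' = Q + AᵀP(A−BK) = [62.1867 -8.9082; -8.9082 2.2294]
tr(P') = 64.4161

1.4937 -0.7658


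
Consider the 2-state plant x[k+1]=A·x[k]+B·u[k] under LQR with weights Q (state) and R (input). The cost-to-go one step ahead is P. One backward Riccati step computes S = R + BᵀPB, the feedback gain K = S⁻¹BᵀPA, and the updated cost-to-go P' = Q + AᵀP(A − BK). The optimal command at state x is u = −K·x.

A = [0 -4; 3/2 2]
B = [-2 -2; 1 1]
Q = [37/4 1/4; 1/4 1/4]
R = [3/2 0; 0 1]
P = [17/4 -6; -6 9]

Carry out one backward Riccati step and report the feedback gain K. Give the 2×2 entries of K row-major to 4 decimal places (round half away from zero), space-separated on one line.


0.2490 0.7905 0.3735 1.1858

BᵀP = [-14.5000 21.0000; -14.5000 21.0000]
S = R + BᵀPB = [3/2 0; 0 1] + [50.0000 50.0000; 50.0000 50.0000] = [51.5000 50.0000; 50.0000 51.0000]
BᵀPA = [31.5000 100.0000; 31.5000 100.0000]
K = S⁻¹·BᵀPA = [0.2490 0.7905; 0.3735 1.1858]
A−BK = [1.2451 -0.0474; 0.8775 0.0237]
AᵀP(A−BK) = [0.6403 0.7470; 0.7470 2.3715]
P' = Q + AᵀP(A−BK) = [9.8903 0.9970; 0.9970 2.6215]
tr(P') = 12.5119


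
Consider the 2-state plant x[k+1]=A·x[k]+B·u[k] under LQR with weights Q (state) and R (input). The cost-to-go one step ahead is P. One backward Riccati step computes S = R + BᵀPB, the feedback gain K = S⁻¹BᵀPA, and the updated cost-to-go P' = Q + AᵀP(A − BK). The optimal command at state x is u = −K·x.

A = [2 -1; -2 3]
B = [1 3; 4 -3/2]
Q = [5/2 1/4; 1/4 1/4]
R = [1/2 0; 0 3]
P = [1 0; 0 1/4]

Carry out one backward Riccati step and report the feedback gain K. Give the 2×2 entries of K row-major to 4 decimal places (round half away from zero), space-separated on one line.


BᵀP = [1.0000 1.0000; 3.0000 -0.3750]
S = R + BᵀPB = [1/2 0; 0 3] + [5.0000 1.5000; 1.5000 9.5625] = [5.5000 1.5000; 1.5000 12.5625]
BᵀPA = [0.0000 2.0000; 6.7500 -4.1250]
K = S⁻¹·BᵀPA = [-0.1515 0.4684; 0.5554 -0.3843]
A−BK = [0.4853 -0.3156; -0.5610 0.5498]
AᵀP(A−BK) = [1.2511 -0.9060; -0.9060 0.7279]
P' = Q + AᵀP(A−BK) = [3.7511 -0.6560; -0.6560 0.9779]
tr(P') = 4.7290

-0.1515 0.4684 0.5554 -0.3843


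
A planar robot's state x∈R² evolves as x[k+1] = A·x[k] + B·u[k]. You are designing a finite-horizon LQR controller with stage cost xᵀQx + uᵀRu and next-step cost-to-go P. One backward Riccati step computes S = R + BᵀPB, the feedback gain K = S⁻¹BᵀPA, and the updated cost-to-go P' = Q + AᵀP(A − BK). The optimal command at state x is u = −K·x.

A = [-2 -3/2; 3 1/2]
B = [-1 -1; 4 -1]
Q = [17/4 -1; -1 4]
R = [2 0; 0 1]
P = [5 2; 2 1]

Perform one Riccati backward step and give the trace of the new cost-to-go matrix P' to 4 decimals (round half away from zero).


10.9471

BᵀP = [3.0000 2.0000; -7.0000 -3.0000]
S = R + BᵀPB = [2 0; 0 1] + [5.0000 -5.0000; -5.0000 10.0000] = [7.0000 -5.0000; -5.0000 11.0000]
BᵀPA = [0.0000 -3.5000; 5.0000 9.0000]
K = S⁻¹·BᵀPA = [0.4808 0.1250; 0.6731 0.8750]
A−BK = [-0.8462 -0.5000; 1.7500 0.8750]
AᵀP(A−BK) = [1.6346 1.1250; 1.1250 1.0625]
P' = Q + AᵀP(A−BK) = [5.8846 0.1250; 0.1250 5.0625]
tr(P') = 10.9471


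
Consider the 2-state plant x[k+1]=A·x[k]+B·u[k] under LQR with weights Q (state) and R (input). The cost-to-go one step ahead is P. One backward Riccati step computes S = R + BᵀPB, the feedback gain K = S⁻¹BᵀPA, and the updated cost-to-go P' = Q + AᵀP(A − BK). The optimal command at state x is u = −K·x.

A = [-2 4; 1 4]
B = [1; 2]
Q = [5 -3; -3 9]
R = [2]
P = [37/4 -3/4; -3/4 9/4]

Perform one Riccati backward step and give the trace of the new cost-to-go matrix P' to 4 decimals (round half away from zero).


BᵀP = [7.7500 3.7500]
S = R + BᵀPB = [2] + [15.2500] = [17.2500]
BᵀPA = [-11.7500 46.0000]
K = S⁻¹·BᵀPA = [-0.6812 2.6667]
A−BK = [-1.3188 1.3333; 2.3623 -1.3333]
AᵀP(A−BK) = [34.2464 -30.6667; -30.6667 37.3333]
P' = Q + AᵀP(A−BK) = [39.2464 -33.6667; -33.6667 46.3333]
tr(P') = 85.5797

85.5797


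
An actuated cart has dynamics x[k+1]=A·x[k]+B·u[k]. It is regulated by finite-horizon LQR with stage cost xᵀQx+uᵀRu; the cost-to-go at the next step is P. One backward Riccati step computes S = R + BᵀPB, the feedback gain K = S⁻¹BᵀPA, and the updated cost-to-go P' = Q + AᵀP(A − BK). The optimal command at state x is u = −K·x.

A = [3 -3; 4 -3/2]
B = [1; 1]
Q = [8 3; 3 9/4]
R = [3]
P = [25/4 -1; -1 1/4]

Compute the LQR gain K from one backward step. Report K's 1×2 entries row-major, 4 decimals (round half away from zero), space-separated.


BᵀP = [5.2500 -0.7500]
S = R + BᵀPB = [3] + [4.5000] = [7.5000]
BᵀPA = [12.7500 -14.6250]
K = S⁻¹·BᵀPA = [1.7000 -1.9500]
A−BK = [1.3000 -1.0500; 2.3000 0.4500]
AᵀP(A−BK) = [14.5750 -16.3875; -16.3875 19.2938]
P' = Q + AᵀP(A−BK) = [22.5750 -13.3875; -13.3875 21.5438]
tr(P') = 44.1188

1.7000 -1.9500


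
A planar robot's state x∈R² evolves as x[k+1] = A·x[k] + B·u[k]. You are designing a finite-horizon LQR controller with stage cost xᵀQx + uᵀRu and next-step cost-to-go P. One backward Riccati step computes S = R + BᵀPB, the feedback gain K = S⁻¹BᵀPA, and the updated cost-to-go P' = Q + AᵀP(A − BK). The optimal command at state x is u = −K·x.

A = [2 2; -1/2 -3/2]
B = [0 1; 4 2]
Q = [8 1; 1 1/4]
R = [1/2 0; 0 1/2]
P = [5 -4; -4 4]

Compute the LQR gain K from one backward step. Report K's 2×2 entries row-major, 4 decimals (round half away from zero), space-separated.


BᵀP = [-16.0000 16.0000; -3.0000 4.0000]
S = R + BᵀPB = [1/2 0; 0 1/2] + [64.0000 16.0000; 16.0000 5.0000] = [64.5000 16.0000; 16.0000 5.5000]
BᵀPA = [-40.0000 -56.0000; -8.0000 -12.0000]
K = S⁻¹·BᵀPA = [-0.9316 -1.1747; 1.2557 1.2354]
A−BK = [0.7443 0.7646; 0.7152 0.7278]
AᵀP(A−BK) = [1.7797 1.8962; 1.8962 2.0430]
P' = Q + AᵀP(A−BK) = [9.7797 2.8962; 2.8962 2.2930]
tr(P') = 12.0728

-0.9316 -1.1747 1.2557 1.2354


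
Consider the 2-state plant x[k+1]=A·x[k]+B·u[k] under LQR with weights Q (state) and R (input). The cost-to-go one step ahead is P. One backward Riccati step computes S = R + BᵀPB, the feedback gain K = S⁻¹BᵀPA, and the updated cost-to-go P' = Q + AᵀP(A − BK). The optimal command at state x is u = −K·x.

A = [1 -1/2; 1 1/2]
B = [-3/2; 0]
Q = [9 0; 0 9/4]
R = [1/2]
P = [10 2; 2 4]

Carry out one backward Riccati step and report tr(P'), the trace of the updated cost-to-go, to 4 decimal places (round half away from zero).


BᵀP = [-15.0000 -3.0000]
S = R + BᵀPB = [1/2] + [22.5000] = [23.0000]
BᵀPA = [-18.0000 6.0000]
K = S⁻¹·BᵀPA = [-0.7826 0.2609]
A−BK = [-0.1739 -0.1087; 1.0000 0.5000]
AᵀP(A−BK) = [3.9130 1.6957; 1.6957 0.9348]
P' = Q + AᵀP(A−BK) = [12.9130 1.6957; 1.6957 3.1848]
tr(P') = 16.0978

16.0978


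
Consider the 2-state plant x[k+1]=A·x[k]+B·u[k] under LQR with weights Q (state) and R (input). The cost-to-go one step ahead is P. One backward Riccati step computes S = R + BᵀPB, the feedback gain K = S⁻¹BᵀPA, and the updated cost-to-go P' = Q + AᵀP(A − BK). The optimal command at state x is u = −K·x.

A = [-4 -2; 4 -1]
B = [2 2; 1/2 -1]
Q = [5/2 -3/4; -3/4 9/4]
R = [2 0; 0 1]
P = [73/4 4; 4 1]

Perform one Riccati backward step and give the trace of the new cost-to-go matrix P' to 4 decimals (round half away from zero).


BᵀP = [38.5000 8.5000; 32.5000 7.0000]
S = R + BᵀPB = [2 0; 0 1] + [81.2500 68.5000; 68.5000 58.0000] = [83.2500 68.5000; 68.5000 59.0000]
BᵀPA = [-120.0000 -85.5000; -102.0000 -72.0000]
K = S⁻¹·BᵀPA = [-0.4237 -0.5125; -1.2369 -0.6253]
A−BK = [-0.6788 0.2756; 2.9749 -1.3690]
AᵀP(A−BK) = [2.9932 0.7175; 0.7175 1.1583]
P' = Q + AᵀP(A−BK) = [5.4932 -0.0325; -0.0325 3.4083]
tr(P') = 8.9015

8.9015


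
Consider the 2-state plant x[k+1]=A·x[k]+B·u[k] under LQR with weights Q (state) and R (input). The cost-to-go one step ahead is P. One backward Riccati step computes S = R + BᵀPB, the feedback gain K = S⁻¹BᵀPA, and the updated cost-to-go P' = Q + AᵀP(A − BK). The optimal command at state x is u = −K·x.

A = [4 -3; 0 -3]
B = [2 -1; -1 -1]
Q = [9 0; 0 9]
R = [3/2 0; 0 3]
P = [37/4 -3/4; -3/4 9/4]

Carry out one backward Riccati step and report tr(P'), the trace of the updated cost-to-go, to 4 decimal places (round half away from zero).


BᵀP = [19.2500 -3.7500; -8.5000 -1.5000]
S = R + BᵀPB = [3/2 0; 0 3] + [42.2500 -15.5000; -15.5000 10.0000] = [43.7500 -15.5000; -15.5000 13.0000]
BᵀPA = [77.0000 -46.5000; -34.0000 30.0000]
K = S⁻¹·BᵀPA = [1.4429 -0.4247; -0.8950 1.8014]
A−BK = [0.2192 -0.3493; 0.5479 -1.6233]
AᵀP(A−BK) = [6.4658 -8.0548; -8.0548 16.2123]
P' = Q + AᵀP(A−BK) = [15.4658 -8.0548; -8.0548 25.2123]
tr(P') = 40.6781

40.6781


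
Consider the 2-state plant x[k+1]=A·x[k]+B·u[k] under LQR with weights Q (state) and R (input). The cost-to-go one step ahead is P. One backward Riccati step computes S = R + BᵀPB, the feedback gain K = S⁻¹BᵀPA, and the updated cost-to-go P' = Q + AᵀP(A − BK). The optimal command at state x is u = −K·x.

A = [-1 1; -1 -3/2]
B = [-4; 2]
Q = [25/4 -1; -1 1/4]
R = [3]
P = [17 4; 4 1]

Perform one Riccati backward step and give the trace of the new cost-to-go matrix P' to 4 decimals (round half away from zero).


7.2058

BᵀP = [-60.0000 -14.0000]
S = R + BᵀPB = [3] + [212.0000] = [215.0000]
BᵀPA = [74.0000 -39.0000]
K = S⁻¹·BᵀPA = [0.3442 -0.1814]
A−BK = [0.3767 0.2744; -1.6884 -1.1372]
AᵀP(A−BK) = [0.5302 -0.0767; -0.0767 0.1756]
P' = Q + AᵀP(A−BK) = [6.7802 -1.0767; -1.0767 0.4256]
tr(P') = 7.2058


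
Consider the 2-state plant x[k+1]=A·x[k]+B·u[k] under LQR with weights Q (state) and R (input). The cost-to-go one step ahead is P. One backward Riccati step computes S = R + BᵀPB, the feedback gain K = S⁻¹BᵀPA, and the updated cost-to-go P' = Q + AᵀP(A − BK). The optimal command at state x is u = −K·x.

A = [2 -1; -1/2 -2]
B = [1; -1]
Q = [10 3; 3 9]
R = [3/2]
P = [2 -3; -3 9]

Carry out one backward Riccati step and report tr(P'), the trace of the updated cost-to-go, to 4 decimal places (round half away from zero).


27.8986

BᵀP = [5.0000 -12.0000]
S = R + BᵀPB = [3/2] + [17.0000] = [18.5000]
BᵀPA = [16.0000 19.0000]
K = S⁻¹·BᵀPA = [0.8649 1.0270]
A−BK = [1.1351 -2.0270; 0.3649 -0.9730]
AᵀP(A−BK) = [2.4122 -0.9324; -0.9324 6.4865]
P' = Q + AᵀP(A−BK) = [12.4122 2.0676; 2.0676 15.4865]
tr(P') = 27.8986


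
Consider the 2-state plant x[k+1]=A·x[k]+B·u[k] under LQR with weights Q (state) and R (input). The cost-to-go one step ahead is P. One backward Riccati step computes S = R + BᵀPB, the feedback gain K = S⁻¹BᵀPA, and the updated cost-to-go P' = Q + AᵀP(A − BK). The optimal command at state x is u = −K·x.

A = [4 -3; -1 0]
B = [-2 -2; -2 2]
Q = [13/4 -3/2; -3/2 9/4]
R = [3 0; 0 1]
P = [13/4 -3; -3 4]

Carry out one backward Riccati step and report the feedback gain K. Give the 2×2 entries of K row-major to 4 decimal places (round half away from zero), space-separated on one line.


BᵀP = [-0.5000 -2.0000; -12.5000 14.0000]
S = R + BᵀPB = [3 0; 0 1] + [5.0000 -3.0000; -3.0000 53.0000] = [8.0000 -3.0000; -3.0000 54.0000]
BᵀPA = [0.0000 1.5000; -64.0000 37.5000]
K = S⁻¹·BᵀPA = [-0.4539 0.4574; -1.2104 0.7199]
A−BK = [0.6714 -0.6454; 0.5130 -0.5248]
AᵀP(A−BK) = [2.5343 -1.9291; -1.9291 1.5691]
P' = Q + AᵀP(A−BK) = [5.7843 -3.4291; -3.4291 3.8191]
tr(P') = 9.6034

-0.4539 0.4574 -1.2104 0.7199


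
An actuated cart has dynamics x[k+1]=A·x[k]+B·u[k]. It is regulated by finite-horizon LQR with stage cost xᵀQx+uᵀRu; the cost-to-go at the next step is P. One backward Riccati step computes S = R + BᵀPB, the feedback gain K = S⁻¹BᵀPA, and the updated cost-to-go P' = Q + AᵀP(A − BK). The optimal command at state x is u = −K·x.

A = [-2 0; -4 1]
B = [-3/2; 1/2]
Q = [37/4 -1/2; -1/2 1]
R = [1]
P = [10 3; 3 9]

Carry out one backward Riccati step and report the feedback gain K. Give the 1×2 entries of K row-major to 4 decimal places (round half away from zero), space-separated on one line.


BᵀP = [-13.5000 0.0000]
S = R + BᵀPB = [1] + [20.2500] = [21.2500]
BᵀPA = [27.0000 0.0000]
K = S⁻¹·BᵀPA = [1.2706 0.0000]
A−BK = [-0.0941 0.0000; -4.6353 1.0000]
AᵀP(A−BK) = [197.6941 -42.0000; -42.0000 9.0000]
P' = Q + AᵀP(A−BK) = [206.9441 -42.5000; -42.5000 10.0000]
tr(P') = 216.9441

1.2706 0.0000


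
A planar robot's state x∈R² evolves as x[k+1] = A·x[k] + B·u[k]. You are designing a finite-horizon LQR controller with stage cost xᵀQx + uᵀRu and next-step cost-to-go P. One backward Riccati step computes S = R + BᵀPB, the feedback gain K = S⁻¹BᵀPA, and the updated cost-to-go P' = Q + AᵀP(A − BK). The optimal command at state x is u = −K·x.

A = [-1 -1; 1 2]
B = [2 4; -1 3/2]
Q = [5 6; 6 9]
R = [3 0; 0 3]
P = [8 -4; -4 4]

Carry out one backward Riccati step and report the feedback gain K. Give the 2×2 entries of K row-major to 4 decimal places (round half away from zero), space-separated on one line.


-0.5855 -0.9836 0.0033 0.1628

BᵀP = [20.0000 -12.0000; 26.0000 -10.0000]
S = R + BᵀPB = [3 0; 0 3] + [52.0000 62.0000; 62.0000 89.0000] = [55.0000 62.0000; 62.0000 92.0000]
BᵀPA = [-32.0000 -44.0000; -36.0000 -46.0000]
K = S⁻¹·BᵀPA = [-0.5855 -0.9836; 0.0033 0.1628]
A−BK = [0.1579 0.3158; 0.4095 0.7722]
AᵀP(A−BK) = [1.3816 2.3882; 2.3882 4.2138]
P' = Q + AᵀP(A−BK) = [6.3816 8.3882; 8.3882 13.2138]
tr(P') = 19.5954


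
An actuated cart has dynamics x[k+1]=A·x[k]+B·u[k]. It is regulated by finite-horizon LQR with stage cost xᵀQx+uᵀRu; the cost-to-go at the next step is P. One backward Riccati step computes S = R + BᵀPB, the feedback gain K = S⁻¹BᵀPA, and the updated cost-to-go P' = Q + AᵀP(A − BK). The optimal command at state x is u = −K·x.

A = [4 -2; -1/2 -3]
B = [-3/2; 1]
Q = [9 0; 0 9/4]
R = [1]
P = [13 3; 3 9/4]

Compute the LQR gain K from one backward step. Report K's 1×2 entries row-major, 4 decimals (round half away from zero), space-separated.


-2.7606 1.6915

BᵀP = [-16.5000 -2.2500]
S = R + BᵀPB = [1] + [22.5000] = [23.5000]
BᵀPA = [-64.8750 39.7500]
K = S⁻¹·BᵀPA = [-2.7606 1.6915]
A−BK = [-0.1410 0.5372; 2.2606 -4.6915]
AᵀP(A−BK) = [17.4661 -23.8896; -23.8896 41.0133]
P' = Q + AᵀP(A−BK) = [26.4661 -23.8896; -23.8896 43.2633]
tr(P') = 69.7294


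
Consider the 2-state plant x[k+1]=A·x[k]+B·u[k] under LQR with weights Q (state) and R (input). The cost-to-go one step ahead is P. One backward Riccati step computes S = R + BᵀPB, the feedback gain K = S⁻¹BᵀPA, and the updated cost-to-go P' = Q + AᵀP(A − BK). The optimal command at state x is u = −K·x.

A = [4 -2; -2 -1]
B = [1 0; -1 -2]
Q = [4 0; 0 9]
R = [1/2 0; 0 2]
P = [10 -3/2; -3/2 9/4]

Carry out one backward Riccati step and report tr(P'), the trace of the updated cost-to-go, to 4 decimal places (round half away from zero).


26.3825

BᵀP = [11.5000 -3.7500; 3.0000 -4.5000]
S = R + BᵀPB = [1/2 0; 0 2] + [15.2500 7.5000; 7.5000 9.0000] = [15.7500 7.5000; 7.5000 11.0000]
BᵀPA = [53.5000 -19.2500; 21.0000 -1.5000]
K = S⁻¹·BᵀPA = [3.6838 -1.7137; -0.6026 1.0321]
A−BK = [0.3162 -0.2863; 0.4786 -0.6496]
AᵀP(A−BK) = [8.5726 -5.4915; -5.4915 4.8098]
P' = Q + AᵀP(A−BK) = [12.5726 -5.4915; -5.4915 13.8098]
tr(P') = 26.3825


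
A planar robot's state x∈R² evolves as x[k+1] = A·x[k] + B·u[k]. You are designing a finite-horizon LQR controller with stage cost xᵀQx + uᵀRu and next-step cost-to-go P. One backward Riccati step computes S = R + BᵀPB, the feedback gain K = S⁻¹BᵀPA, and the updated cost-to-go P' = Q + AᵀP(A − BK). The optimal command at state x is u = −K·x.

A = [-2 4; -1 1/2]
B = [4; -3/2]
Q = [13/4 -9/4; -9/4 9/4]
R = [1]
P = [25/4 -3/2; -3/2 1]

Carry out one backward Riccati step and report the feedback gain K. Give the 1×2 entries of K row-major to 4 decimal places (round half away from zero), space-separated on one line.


BᵀP = [27.2500 -7.5000]
S = R + BᵀPB = [1] + [120.2500] = [121.2500]
BᵀPA = [-47.0000 105.2500]
K = S⁻¹·BᵀPA = [-0.3876 0.8680]
A−BK = [-0.4495 0.5278; -1.5814 1.8021]
AᵀP(A−BK) = [1.7814 -2.2021; -2.2021 2.8887]
P' = Q + AᵀP(A−BK) = [5.0314 -4.4521; -4.4521 5.1387]
tr(P') = 10.1701

-0.3876 0.8680


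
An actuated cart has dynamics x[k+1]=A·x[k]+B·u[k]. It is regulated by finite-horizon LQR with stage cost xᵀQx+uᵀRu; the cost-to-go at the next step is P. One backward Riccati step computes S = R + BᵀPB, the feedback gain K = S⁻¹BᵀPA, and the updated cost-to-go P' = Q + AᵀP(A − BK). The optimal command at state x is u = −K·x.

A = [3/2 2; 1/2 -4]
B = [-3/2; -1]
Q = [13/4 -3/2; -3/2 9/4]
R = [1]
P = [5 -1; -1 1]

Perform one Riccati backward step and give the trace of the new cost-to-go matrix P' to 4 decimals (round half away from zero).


BᵀP = [-6.5000 0.5000]
S = R + BᵀPB = [1] + [9.2500] = [10.2500]
BᵀPA = [-9.5000 -15.0000]
K = S⁻¹·BᵀPA = [-0.9268 -1.4634]
A−BK = [0.1098 -0.1951; -0.4268 -5.4634]
AᵀP(A−BK) = [1.1951 4.0976; 4.0976 30.0488]
P' = Q + AᵀP(A−BK) = [4.4451 2.5976; 2.5976 32.2988]
tr(P') = 36.7439

36.7439


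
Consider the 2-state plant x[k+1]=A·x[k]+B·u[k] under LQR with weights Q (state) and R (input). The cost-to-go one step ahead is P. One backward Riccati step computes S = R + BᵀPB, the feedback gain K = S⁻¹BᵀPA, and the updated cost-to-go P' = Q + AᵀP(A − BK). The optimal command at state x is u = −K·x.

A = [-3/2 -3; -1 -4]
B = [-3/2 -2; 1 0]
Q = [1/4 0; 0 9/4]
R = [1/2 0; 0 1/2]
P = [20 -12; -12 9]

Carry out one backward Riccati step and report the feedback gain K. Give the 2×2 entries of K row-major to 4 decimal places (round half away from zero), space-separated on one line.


-0.5496 -2.4733 1.0207 2.8790

BᵀP = [-42.0000 27.0000; -40.0000 24.0000]
S = R + BᵀPB = [1/2 0; 0 1/2] + [90.0000 84.0000; 84.0000 80.0000] = [90.5000 84.0000; 84.0000 80.5000]
BᵀPA = [36.0000 18.0000; 36.0000 24.0000]
K = S⁻¹·BᵀPA = [-0.5496 -2.4733; 1.0207 2.8790]
A−BK = [-0.2830 -0.9520; -0.4504 -1.5267]
AᵀP(A−BK) = [1.0403 3.3959; 3.3959 11.4242]
P' = Q + AᵀP(A−BK) = [1.2903 3.3959; 3.3959 13.6742]
tr(P') = 14.9646


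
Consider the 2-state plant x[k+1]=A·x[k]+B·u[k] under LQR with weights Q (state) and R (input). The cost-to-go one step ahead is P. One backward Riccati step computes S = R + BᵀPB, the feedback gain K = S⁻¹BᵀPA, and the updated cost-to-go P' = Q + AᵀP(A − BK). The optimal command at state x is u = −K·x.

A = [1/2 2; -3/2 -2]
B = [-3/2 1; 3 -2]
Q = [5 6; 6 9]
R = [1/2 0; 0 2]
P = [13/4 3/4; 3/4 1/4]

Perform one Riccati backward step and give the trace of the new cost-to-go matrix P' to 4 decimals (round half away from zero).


15.8707

BᵀP = [-2.6250 -0.3750; 1.7500 0.2500]
S = R + BᵀPB = [1/2 0; 0 2] + [2.8125 -1.8750; -1.8750 1.2500] = [3.3125 -1.8750; -1.8750 3.2500]
BᵀPA = [-0.7500 -4.5000; 0.5000 3.0000]
K = S⁻¹·BᵀPA = [-0.2069 -1.2414; 0.0345 0.2069]
A−BK = [0.1552 -0.0690; -0.8103 2.1379]
AᵀP(A−BK) = [0.0776 -0.0345; -0.0345 1.7931]
P' = Q + AᵀP(A−BK) = [5.0776 5.9655; 5.9655 10.7931]
tr(P') = 15.8707


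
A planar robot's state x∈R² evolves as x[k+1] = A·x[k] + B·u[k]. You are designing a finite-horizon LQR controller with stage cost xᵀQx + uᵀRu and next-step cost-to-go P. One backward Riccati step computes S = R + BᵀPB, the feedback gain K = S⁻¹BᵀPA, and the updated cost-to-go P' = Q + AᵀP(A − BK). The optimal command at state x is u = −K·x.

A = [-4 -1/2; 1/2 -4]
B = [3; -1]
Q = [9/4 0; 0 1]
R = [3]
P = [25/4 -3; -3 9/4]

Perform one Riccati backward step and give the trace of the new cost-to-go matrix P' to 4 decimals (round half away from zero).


BᵀP = [21.7500 -11.2500]
S = R + BᵀPB = [3] + [76.5000] = [79.5000]
BᵀPA = [-92.6250 34.1250]
K = S⁻¹·BᵀPA = [-1.1651 0.4292]
A−BK = [-0.5047 -1.7877; -0.6651 -3.5708]
AᵀP(A−BK) = [4.6456 0.5088; 0.5088 10.9145]
P' = Q + AᵀP(A−BK) = [6.8956 0.5088; 0.5088 11.9145]
tr(P') = 18.8101

18.8101


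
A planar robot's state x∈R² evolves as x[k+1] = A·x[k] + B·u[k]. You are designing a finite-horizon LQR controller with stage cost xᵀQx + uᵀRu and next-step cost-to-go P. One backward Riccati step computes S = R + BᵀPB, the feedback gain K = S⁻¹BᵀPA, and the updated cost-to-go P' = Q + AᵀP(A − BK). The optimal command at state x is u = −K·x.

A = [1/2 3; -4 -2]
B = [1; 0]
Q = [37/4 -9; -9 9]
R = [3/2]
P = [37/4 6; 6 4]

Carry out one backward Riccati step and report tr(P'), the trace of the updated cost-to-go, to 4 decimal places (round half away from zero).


29.8169

BᵀP = [9.2500 6.0000]
S = R + BᵀPB = [3/2] + [9.2500] = [10.7500]
BᵀPA = [-19.3750 15.7500]
K = S⁻¹·BᵀPA = [-1.8023 1.4651]
A−BK = [2.3023 1.5349; -4.0000 -2.0000]
AᵀP(A−BK) = [7.3924 -3.7384; -3.7384 4.1744]
P' = Q + AᵀP(A−BK) = [16.6424 -12.7384; -12.7384 13.1744]
tr(P') = 29.8169


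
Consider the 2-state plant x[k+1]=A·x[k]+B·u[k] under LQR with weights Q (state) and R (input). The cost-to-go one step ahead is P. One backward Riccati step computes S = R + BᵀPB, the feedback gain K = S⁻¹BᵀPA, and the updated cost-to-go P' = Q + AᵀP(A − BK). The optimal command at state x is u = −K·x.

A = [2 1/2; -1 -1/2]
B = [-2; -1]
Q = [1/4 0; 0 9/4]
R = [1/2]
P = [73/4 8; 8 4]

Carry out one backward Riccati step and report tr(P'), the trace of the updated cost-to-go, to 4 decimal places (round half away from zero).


BᵀP = [-44.5000 -20.0000]
S = R + BᵀPB = [1/2] + [109.0000] = [109.5000]
BᵀPA = [-69.0000 -12.2500]
K = S⁻¹·BᵀPA = [-0.6301 -0.1119]
A−BK = [0.7397 0.2763; -1.6301 -0.6119]
AᵀP(A−BK) = [1.5205 0.5308; 0.5308 0.1921]
P' = Q + AᵀP(A−BK) = [1.7705 0.5308; 0.5308 2.4421]
tr(P') = 4.2126

4.2126


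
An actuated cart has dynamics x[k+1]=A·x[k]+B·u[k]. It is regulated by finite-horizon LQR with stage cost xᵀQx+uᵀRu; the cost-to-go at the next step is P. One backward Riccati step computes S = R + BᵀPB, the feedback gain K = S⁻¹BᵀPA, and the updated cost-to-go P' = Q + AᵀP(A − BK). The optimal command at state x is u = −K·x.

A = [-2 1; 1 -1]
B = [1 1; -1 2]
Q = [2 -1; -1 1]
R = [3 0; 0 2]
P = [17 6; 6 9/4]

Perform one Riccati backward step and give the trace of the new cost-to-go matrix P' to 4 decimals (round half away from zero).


BᵀP = [11.0000 3.7500; 29.0000 10.5000]
S = R + BᵀPB = [3 0; 0 2] + [7.2500 18.5000; 18.5000 50.0000] = [10.2500 18.5000; 18.5000 52.0000]
BᵀPA = [-18.2500 7.2500; -47.5000 18.5000]
K = S⁻¹·BᵀPA = [-0.3683 0.1822; -0.7824 0.2910]
A−BK = [-0.8493 0.5269; 2.1966 -1.3997]
AᵀP(A−BK) = [2.3630 -1.1048; -1.1048 0.5465]
P' = Q + AᵀP(A−BK) = [4.3630 -2.1048; -2.1048 1.5465]
tr(P') = 5.9096

5.9096


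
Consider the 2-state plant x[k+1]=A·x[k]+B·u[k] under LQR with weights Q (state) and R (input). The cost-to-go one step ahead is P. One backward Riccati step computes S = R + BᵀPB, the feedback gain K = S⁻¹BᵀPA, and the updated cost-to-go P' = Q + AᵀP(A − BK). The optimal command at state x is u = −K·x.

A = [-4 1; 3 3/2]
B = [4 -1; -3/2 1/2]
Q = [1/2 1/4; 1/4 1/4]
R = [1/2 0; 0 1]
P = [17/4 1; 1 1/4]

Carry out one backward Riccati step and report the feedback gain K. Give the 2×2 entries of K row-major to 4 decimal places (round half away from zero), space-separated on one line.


BᵀP = [15.5000 3.6250; -3.7500 -0.8750]
S = R + BᵀPB = [1/2 0; 0 1] + [56.5625 -13.6875; -13.6875 3.3125] = [57.0625 -13.6875; -13.6875 4.3125]
BᵀPA = [-51.1250 20.9375; 12.3750 -5.0625]
K = S⁻¹·BᵀPA = [-0.8699 0.3575; 0.1085 -0.0391]
A−BK = [-0.4118 -0.4693; 1.6409 2.0559]
AᵀP(A−BK) = [0.4326 -0.1117; -0.1117 0.1285]
P' = Q + AᵀP(A−BK) = [0.9326 0.1383; 0.1383 0.3785]
tr(P') = 1.3111

-0.8699 0.3575 0.1085 -0.0391


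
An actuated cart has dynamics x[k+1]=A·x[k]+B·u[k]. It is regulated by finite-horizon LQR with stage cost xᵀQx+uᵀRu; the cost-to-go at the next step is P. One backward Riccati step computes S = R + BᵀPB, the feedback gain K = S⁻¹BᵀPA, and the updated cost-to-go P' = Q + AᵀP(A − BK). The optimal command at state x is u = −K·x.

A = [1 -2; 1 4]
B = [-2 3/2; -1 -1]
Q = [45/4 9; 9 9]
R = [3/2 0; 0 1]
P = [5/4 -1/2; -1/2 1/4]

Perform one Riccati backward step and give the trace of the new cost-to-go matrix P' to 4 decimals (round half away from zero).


23.0534

BᵀP = [-2.0000 0.7500; 2.3750 -1.0000]
S = R + BᵀPB = [3/2 0; 0 1] + [3.2500 -3.7500; -3.7500 4.5625] = [4.7500 -3.7500; -3.7500 5.5625]
BᵀPA = [-1.2500 7.0000; 1.3750 -8.7500]
K = S⁻¹·BᵀPA = [-0.1454 0.4956; 0.1492 -1.2389]
A−BK = [0.4855 0.8496; 1.0038 3.2566]
AᵀP(A−BK) = [0.1131 -0.1770; -0.1770 2.6903]
P' = Q + AᵀP(A−BK) = [11.3631 8.8230; 8.8230 11.6903]
tr(P') = 23.0534


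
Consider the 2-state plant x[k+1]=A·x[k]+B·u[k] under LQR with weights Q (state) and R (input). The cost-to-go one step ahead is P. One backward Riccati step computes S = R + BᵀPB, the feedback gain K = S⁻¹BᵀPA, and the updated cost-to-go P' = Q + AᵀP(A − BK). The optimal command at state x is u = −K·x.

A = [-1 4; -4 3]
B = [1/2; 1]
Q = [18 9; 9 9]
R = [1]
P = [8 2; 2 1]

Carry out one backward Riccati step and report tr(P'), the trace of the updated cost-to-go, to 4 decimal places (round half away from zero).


69.3333

BᵀP = [6.0000 2.0000]
S = R + BᵀPB = [1] + [5.0000] = [6.0000]
BᵀPA = [-14.0000 30.0000]
K = S⁻¹·BᵀPA = [-2.3333 5.0000]
A−BK = [0.1667 1.5000; -1.6667 -2.0000]
AᵀP(A−BK) = [7.3333 -12.0000; -12.0000 35.0000]
P' = Q + AᵀP(A−BK) = [25.3333 -3.0000; -3.0000 44.0000]
tr(P') = 69.3333


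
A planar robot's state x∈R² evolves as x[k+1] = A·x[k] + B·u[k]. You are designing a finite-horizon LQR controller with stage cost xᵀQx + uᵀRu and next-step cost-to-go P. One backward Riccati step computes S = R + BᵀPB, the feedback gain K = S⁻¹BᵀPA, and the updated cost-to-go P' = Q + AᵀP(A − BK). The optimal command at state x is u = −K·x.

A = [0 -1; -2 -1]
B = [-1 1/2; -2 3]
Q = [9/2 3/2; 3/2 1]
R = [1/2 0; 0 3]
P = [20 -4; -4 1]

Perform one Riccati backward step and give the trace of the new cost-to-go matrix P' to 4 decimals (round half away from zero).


BᵀP = [-12.0000 2.0000; -2.0000 1.0000]
S = R + BᵀPB = [1/2 0; 0 3] + [8.0000 0.0000; 0.0000 2.0000] = [8.5000 0.0000; 0.0000 5.0000]
BᵀPA = [-4.0000 10.0000; -2.0000 1.0000]
K = S⁻¹·BᵀPA = [-0.4706 1.1765; -0.4000 0.2000]
A−BK = [-0.2706 0.0765; -1.7412 0.7529]
AᵀP(A−BK) = [1.3176 -0.8941; -0.8941 1.0353]
P' = Q + AᵀP(A−BK) = [5.8176 0.6059; 0.6059 2.0353]
tr(P') = 7.8529

7.8529


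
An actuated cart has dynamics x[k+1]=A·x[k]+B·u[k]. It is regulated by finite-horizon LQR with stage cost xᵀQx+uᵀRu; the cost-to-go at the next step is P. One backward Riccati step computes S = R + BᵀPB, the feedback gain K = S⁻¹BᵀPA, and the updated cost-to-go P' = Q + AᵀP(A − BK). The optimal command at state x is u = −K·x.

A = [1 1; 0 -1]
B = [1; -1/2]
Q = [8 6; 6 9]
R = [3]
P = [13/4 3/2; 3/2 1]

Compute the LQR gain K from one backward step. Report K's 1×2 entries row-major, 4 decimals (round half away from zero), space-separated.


0.5000 0.3000

BᵀP = [2.5000 1.0000]
S = R + BᵀPB = [3] + [2.0000] = [5.0000]
BᵀPA = [2.5000 1.5000]
K = S⁻¹·BᵀPA = [0.5000 0.3000]
A−BK = [0.5000 0.7000; 0.2500 -0.8500]
AᵀP(A−BK) = [2.0000 1.0000; 1.0000 0.8000]
P' = Q + AᵀP(A−BK) = [10.0000 7.0000; 7.0000 9.8000]
tr(P') = 19.8000


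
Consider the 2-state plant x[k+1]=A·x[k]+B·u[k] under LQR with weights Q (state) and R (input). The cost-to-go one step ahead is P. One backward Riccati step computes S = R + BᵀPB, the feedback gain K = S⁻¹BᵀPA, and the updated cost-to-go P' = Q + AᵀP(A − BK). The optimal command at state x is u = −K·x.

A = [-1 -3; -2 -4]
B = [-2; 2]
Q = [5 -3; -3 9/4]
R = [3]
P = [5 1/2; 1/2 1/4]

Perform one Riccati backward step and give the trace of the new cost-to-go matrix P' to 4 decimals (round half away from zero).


29.2000

BᵀP = [-9.0000 -0.5000]
S = R + BᵀPB = [3] + [17.0000] = [20.0000]
BᵀPA = [10.0000 29.0000]
K = S⁻¹·BᵀPA = [0.5000 1.4500]
A−BK = [0.0000 -0.1000; -3.0000 -6.9000]
AᵀP(A−BK) = [3.0000 7.5000; 7.5000 18.9500]
P' = Q + AᵀP(A−BK) = [8.0000 4.5000; 4.5000 21.2000]
tr(P') = 29.2000


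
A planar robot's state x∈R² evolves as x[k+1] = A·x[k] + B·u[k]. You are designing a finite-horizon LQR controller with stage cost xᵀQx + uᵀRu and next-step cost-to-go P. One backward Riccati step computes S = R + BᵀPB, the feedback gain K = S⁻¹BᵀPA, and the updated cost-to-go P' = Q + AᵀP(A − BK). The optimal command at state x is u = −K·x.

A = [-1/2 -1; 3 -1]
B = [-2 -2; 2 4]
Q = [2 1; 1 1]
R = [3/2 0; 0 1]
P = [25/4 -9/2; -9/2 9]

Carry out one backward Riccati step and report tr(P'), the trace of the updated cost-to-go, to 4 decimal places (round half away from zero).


BᵀP = [-21.5000 27.0000; -30.5000 45.0000]
S = R + BᵀPB = [3/2 0; 0 1] + [97.0000 151.0000; 151.0000 241.0000] = [98.5000 151.0000; 151.0000 242.0000]
BᵀPA = [91.7500 -5.5000; 150.2500 -14.5000]
K = S⁻¹·BᵀPA = [-0.4674 0.8287; 0.9125 -0.5770]
A−BK = [0.3902 -0.4966; 0.2847 -0.3494]
AᵀP(A−BK) = [1.8418 -1.9642; -1.9642 2.4415]
P' = Q + AᵀP(A−BK) = [3.8418 -0.9642; -0.9642 3.4415]
tr(P') = 7.2833

7.2833


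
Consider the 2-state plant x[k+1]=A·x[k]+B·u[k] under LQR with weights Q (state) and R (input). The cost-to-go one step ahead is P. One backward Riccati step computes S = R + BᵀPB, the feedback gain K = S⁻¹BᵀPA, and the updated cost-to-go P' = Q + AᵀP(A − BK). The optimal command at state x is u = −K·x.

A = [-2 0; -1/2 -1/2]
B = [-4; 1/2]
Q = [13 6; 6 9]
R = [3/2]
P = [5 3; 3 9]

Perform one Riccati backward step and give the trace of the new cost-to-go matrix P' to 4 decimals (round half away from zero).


BᵀP = [-18.5000 -7.5000]
S = R + BᵀPB = [3/2] + [70.2500] = [71.7500]
BᵀPA = [40.7500 3.7500]
K = S⁻¹·BᵀPA = [0.5679 0.0523]
A−BK = [0.2718 0.2091; -0.7840 -0.5261]
AᵀP(A−BK) = [5.1063 3.1202; 3.1202 2.0540]
P' = Q + AᵀP(A−BK) = [18.1063 9.1202; 9.1202 11.0540]
tr(P') = 29.1603

29.1603


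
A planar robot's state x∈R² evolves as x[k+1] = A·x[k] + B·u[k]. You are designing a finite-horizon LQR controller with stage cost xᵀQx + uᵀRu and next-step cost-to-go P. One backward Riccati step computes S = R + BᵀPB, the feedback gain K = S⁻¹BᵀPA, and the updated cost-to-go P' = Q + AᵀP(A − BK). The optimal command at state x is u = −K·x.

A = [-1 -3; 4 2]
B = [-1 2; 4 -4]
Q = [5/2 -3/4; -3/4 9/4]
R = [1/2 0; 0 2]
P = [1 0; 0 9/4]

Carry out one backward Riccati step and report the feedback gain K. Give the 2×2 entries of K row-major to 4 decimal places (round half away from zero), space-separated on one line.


0.8397 -0.2290 -0.1450 -0.7786

BᵀP = [-1.0000 9.0000; 2.0000 -9.0000]
S = R + BᵀPB = [1/2 0; 0 2] + [37.0000 -38.0000; -38.0000 40.0000] = [37.5000 -38.0000; -38.0000 42.0000]
BᵀPA = [37.0000 21.0000; -38.0000 -24.0000]
K = S⁻¹·BᵀPA = [0.8397 -0.2290; -0.1450 -0.7786]
A−BK = [0.1298 -1.6718; 0.0611 -0.1985]
AᵀP(A−BK) = [0.4198 -0.1145; -0.1145 4.1221]
P' = Q + AᵀP(A−BK) = [2.9198 -0.8645; -0.8645 6.3721]
tr(P') = 9.2920


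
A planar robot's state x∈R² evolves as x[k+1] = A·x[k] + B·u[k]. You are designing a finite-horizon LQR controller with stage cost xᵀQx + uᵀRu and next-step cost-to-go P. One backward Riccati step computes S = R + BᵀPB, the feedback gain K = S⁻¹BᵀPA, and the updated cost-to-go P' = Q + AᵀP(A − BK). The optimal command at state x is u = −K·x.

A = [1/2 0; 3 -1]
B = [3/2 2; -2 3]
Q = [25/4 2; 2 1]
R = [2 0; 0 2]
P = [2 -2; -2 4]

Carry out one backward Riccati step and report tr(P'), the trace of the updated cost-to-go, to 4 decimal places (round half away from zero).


BᵀP = [7.0000 -11.0000; -2.0000 8.0000]
S = R + BᵀPB = [2 0; 0 2] + [32.5000 -19.0000; -19.0000 20.0000] = [34.5000 -19.0000; -19.0000 22.0000]
BᵀPA = [-29.5000 11.0000; 23.0000 -8.0000]
K = S⁻¹·BᵀPA = [-0.5327 0.2261; 0.5854 -0.1683]
A−BK = [0.1281 -0.0025; 0.1784 -0.0427]
AᵀP(A−BK) = [1.3216 -0.4573; -0.4573 0.1658]
P' = Q + AᵀP(A−BK) = [7.5716 1.5427; 1.5427 1.1658]
tr(P') = 8.7374

8.7374
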